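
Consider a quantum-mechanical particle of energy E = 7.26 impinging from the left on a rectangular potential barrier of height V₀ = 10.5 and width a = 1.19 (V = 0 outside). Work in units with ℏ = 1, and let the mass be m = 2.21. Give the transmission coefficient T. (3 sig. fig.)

T = 0.000418

Since E < V₀ the interior solution is evanescent with decay constant κ = √(2m(V₀ − E))/ℏ = 3.784.
κa = 4.503, sinh(κa) = 45.15.
Matching ψ, ψ′ at both faces gives T = [1 + V₀² sinh²(κa) / (4E(V₀ − E))]⁻¹ = 1/2390 = 0.000418.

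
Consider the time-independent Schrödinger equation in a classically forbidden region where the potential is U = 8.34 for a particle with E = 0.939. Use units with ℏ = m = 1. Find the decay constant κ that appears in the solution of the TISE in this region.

κ = 3.85

Since E < U the TISE in this region is ψ'' = κ²ψ with κ = √(2m(U − E))/ℏ.
κ = √(2 × 1 × 7.401) = 3.847.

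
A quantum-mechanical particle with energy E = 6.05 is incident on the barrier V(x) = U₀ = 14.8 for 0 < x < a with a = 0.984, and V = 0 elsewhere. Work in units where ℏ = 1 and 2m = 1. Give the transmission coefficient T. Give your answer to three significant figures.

Since E < U₀ the interior solution is evanescent with decay constant κ = √(2m(U₀ − E))/ℏ = 2.958.
κa = 2.911, sinh(κa) = 9.158.
The exact tunnelling result is T⁻¹ = 1 + U₀² sinh²(κa) / [4E(U₀ − E)] = 87.75, so T = 0.0114.

T = 0.0114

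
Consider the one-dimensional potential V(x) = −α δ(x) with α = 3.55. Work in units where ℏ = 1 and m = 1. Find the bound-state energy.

E = -6.30

For x ≠ 0 the bound state is ψ ∝ e^{−κ|x|}; integrating the TISE across the delta gives the cusp condition 2κ = 2mα/ℏ², so κ = 3.550.
Then E = −ℏ²κ²/(2m) = −mα²/(2ℏ²) = -6.301.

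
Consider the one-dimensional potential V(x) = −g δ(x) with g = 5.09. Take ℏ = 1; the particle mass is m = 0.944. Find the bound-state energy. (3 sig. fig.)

E = -12.2

The bound state is ψ(x) = √κ e^{−κ|x|}. The derivative jump ψ'(0⁺) − ψ'(0⁻) = −(2mg/ℏ²)ψ(0) fixes κ = mg/ℏ² = 4.805.
Then E = −ℏ²κ²/(2m) = −mg²/(2ℏ²) = -12.23.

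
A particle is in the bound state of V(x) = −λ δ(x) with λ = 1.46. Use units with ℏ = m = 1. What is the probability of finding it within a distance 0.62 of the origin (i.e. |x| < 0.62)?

P = 0.836

The normalised bound state is ψ = √κ e^{−κ|x|} with κ = mλ/ℏ² = 1.460.
P(|x| < d) = ∫_{−d}^{d} κ e^{−2κ|x|} dx = 1 − e^{−2κd} = 1 − e^{−1.810} = 0.8364.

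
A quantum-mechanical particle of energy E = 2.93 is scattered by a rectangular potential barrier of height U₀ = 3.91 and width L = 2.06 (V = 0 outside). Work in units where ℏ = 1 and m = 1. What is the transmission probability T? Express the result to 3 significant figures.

T = 0.00936

E < U₀: inside the barrier ψ ∝ e^{±κx} with κ = √(2m(U₀ − E))/ℏ = 1.400.
κL = 2.884, sinh(κL) = 8.915.
The exact tunnelling result is T⁻¹ = 1 + U₀² sinh²(κL) / [4E(U₀ − E)] = 106.8, so T = 0.00936.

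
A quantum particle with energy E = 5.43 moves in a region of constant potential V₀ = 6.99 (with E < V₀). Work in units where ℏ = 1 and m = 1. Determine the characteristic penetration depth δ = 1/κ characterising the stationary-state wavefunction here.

Since E < V₀ the TISE in this region is ψ'' = κ²ψ with κ = √(2m(V₀ − E))/ℏ.
κ = √(2 × 1 × 1.56) = 1.766. The penetration depth is δ = 1/κ = 0.566.

δ = 0.566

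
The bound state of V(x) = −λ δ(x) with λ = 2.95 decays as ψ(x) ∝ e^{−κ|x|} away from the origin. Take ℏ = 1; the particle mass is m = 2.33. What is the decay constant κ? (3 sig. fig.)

Integrating the TISE across x = 0 gives the cusp condition ψ'(0⁺) − ψ'(0⁻) = −(2mλ/ℏ²)ψ(0).
With ψ ∝ e^{−κ|x|} this yields −2κ = −2mλ/ℏ², so κ = mλ/ℏ² = 6.874.

κ = 6.87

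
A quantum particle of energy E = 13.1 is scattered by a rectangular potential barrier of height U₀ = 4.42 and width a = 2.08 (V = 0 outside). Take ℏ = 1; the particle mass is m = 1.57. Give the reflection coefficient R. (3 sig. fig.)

Above the barrier the interior wavenumber is k₂ = √(2m(E − U₀))/ℏ = 5.221, giving phase k₂a = 10.86.
Matching at both interfaces gives T⁻¹ = 1 + U₀² sin²(k₂a) / [4E(E − U₀)] = 1.042, hence T = 0.960.
R = 1 − T = 0.0405.

R = 0.0405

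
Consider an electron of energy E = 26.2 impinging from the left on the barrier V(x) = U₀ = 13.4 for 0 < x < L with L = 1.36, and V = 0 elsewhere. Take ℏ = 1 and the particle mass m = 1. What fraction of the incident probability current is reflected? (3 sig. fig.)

Above the barrier the interior wavenumber is k₂ = √(2m(E − U₀))/ℏ = 5.060, giving phase k₂L = 6.881.
Matching at both interfaces gives T⁻¹ = 1 + U₀² sin²(k₂L) / [4E(E − U₀)] = 1.042, hence T = 0.959.
R = 1 − T = 0.0407.

R = 0.0407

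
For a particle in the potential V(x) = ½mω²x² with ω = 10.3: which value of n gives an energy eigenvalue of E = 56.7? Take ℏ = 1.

n = 5

E_n = ℏω(n + ½) ⇒ n = E/(ℏω) − ½ = 56.7/10.3 − 0.5 = 5.005 → n = 5.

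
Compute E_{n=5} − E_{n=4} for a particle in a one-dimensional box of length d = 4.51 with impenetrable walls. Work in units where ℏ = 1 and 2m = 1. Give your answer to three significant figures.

ΔE = 4.37

E_n = n²π²ℏ²/(2md²), so ΔE = (5² − 4²) π²ℏ²/(2md²).
ΔE = 9 × π² / (2 × 0.5 × 4.51²) = 4.367.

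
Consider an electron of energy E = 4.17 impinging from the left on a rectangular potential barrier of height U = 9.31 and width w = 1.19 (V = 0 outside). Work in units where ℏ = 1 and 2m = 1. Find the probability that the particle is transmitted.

T = 0.0178

E < U: inside the barrier ψ ∝ e^{±κx} with κ = √(2m(U − E))/ℏ = 2.267.
κw = 2.698, sinh(κw) = 7.391.
The exact tunnelling result is T⁻¹ = 1 + U² sinh²(κw) / [4E(U − E)] = 56.22, so T = 0.0178.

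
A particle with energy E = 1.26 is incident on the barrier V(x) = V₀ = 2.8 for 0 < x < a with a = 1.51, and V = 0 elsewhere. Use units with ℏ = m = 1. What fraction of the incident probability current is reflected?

R = 0.980

E < V₀: inside the barrier ψ ∝ e^{±κx} with κ = √(2m(V₀ − E))/ℏ = 1.755.
κa = 2.650, sinh(κa) = 7.042.
Matching ψ, ψ′ at both faces gives T = [1 + V₀² sinh²(κa) / (4E(V₀ − E))]⁻¹ = 1/51.09 = 0.0196.
R = 1 − T = 0.980.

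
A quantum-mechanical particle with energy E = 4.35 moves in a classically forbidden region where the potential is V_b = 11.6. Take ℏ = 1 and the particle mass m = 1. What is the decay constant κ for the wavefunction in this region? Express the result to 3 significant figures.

Since E < V_b the TISE in this region is ψ'' = κ²ψ with κ = √(2m(V_b − E))/ℏ.
κ = √(2 × 1 × 7.25) = 3.808.

κ = 3.81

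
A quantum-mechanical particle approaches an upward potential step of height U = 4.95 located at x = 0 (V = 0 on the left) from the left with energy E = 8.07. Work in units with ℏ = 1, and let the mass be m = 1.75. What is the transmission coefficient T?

T = 0.946

The wavenumbers are k₁ = √(2mE)/ℏ = 5.315 on the left and k₂ = √(2m(E − U))/ℏ = 3.305 on the right.
Continuity of ψ and ψ′ at the step yields the reflection amplitude r = (k₁ − k₂)/(k₁ + k₂) = 0.2332; thus R = |r|² = 0.05439, T = 0.9456.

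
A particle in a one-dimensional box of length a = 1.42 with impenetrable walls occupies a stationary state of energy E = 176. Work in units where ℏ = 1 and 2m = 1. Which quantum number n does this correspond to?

From E_n = n²π²ℏ²/(2ma²) invert to n = √(2ma²E)/(πℏ).
n = (1.42/π) × √(2 × 0.5 × 176) = 5.996 → n = 6.

n = 6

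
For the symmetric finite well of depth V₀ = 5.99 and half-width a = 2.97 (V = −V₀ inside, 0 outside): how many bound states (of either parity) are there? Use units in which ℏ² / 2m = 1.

N = 5

Define the well-strength parameter z₀ = (a/ℏ)√(2mV₀) = 2.97 × √(2·0.5·5.99) = 7.269.
The even/odd transcendental equations gain one root per π/2 in z₀, giving N = 1 + ⌊2z₀/π⌋ = 1 + ⌊4.628⌋ = 5.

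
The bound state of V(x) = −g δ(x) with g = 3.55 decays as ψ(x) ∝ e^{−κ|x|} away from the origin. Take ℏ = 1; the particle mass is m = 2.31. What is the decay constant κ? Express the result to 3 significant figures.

κ = 8.20

Integrate −(ℏ²/2m)ψ'' − gδ(x)ψ = Eψ from −ε to +ε: the ψ'' term gives ψ'(0⁺) − ψ'(0⁻) and the δ term gives −(2mg/ℏ²)ψ(0).
With ψ ∝ e^{−κ|x|} this yields −2κ = −2mg/ℏ², so κ = mg/ℏ² = 8.201.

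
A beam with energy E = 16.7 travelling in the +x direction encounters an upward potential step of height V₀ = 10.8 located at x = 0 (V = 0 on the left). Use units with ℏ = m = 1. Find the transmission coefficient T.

T = 0.935

On each side the TISE gives plane waves with k = √(2m(E − V))/ℏ: k₁ = √(2·1·16.7) = 5.779, k₂ = √(2·1·5.9) = 3.435.
Continuity of ψ and ψ′ at the step yields the reflection amplitude r = (k₁ − k₂)/(k₁ + k₂) = 0.2544; thus R = |r|² = 0.06472, T = 0.9353.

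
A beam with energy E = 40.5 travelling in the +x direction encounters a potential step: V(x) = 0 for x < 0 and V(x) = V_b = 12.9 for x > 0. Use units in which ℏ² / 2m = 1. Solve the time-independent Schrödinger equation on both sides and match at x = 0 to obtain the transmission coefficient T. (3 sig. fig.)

T = 0.991

On each side the TISE gives plane waves with k = √(2m(E − V))/ℏ: k₁ = √(2·½·40.5) = 6.364, k₂ = √(2·½·27.6) = 5.254.
Continuity of ψ and ψ′ at the step yields the reflection amplitude r = (k₁ − k₂)/(k₁ + k₂) = 0.09558; thus R = |r|² = 0.009135, T = 0.9909.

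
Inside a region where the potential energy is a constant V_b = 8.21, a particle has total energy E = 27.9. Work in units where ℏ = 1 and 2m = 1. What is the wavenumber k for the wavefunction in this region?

k = 4.44

With E > V_b the solution is oscillatory, ψ ∝ e^{±ikx} with k = √(2m(E − V_b))/ℏ.
k = √(2 × 0.5 × 19.69) = 4.437.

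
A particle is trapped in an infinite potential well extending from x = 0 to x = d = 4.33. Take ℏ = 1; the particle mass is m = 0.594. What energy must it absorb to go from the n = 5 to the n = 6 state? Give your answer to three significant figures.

E_n = n²π²ℏ²/(2md²), so ΔE = (6² − 5²) π²ℏ²/(2md²).
ΔE = 11 × π² / (2 × 0.594 × 4.33²) = 4.874.

ΔE = 4.87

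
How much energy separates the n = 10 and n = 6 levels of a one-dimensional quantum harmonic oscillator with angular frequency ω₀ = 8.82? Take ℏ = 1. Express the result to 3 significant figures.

ΔE = 35.3

E_n = ℏω₀(n + ½), so ΔE = (10 − 6) ℏω₀ = 4 × 8.82 = 35.28.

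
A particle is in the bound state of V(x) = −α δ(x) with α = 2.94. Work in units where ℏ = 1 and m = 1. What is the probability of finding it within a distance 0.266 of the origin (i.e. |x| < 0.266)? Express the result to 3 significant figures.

P = 0.791

The normalised bound state is ψ = √κ e^{−κ|x|} with κ = mα/ℏ² = 2.940.
P(|x| < d) = ∫_{−d}^{d} κ e^{−2κ|x|} dx = 1 − e^{−2κd} = 1 − e^{−1.564} = 0.7907.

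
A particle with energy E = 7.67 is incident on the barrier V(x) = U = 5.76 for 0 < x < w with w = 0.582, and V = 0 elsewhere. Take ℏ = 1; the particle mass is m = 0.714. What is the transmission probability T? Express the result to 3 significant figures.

T = 0.724

E > U: inside the barrier k₂ = √(2m(E − U))/ℏ = 1.652, k₂w = 0.9612.
T = [1 + U² sin²(k₂w) / (4E(E − U))]⁻¹ = 1/1.381 = 0.724.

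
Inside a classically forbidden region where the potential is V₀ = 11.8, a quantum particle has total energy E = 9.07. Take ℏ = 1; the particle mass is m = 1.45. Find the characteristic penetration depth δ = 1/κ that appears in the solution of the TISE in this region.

δ = 0.355

Since E < V₀ the TISE in this region is ψ'' = κ²ψ with κ = √(2m(V₀ − E))/ℏ.
κ = √(2 × 1.45 × 2.73) = 2.814. The penetration depth is δ = 1/κ = 0.355.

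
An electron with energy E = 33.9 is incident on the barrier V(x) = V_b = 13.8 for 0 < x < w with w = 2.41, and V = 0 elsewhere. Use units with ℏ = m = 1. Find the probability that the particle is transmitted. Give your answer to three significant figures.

E > V_b: inside the barrier k₂ = √(2m(E − V_b))/ℏ = 6.340, k₂w = 15.28.
T = [1 + V_b² sin²(k₂w) / (4E(E − V_b))]⁻¹ = 1/1.012 = 0.988.

T = 0.988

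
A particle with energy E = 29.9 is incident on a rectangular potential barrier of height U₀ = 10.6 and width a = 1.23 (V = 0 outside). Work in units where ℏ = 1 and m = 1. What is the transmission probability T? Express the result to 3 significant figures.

T = 0.956

E > U₀: inside the barrier k₂ = √(2m(E − U₀))/ℏ = 6.213, k₂a = 7.642.
Matching at both interfaces gives T⁻¹ = 1 + U₀² sin²(k₂a) / [4E(E − U₀)] = 1.047, hence T = 0.956.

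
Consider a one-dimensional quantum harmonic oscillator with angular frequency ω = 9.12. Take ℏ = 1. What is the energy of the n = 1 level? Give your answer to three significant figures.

E = 13.7

The oscillator eigenvalues are E_n = ℏω(n + ½), so E_1 = 9.12 × 1.5 = 13.68.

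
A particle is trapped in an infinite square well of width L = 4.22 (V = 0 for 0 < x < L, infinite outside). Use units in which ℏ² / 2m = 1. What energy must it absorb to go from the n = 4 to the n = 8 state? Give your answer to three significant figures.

E_n = n²π²ℏ²/(2mL²), so ΔE = (8² − 4²) π²ℏ²/(2mL²).
ΔE = 48 × π² / (2 × 0.5 × 4.22²) = 26.60.

ΔE = 26.6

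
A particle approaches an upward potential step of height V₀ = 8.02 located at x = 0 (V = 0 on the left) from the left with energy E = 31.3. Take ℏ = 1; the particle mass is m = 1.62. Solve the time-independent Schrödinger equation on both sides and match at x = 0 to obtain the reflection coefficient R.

On each side the TISE gives plane waves with k = √(2m(E − V))/ℏ: k₁ = √(2·1.62·31.3) = 10.07, k₂ = √(2·1.62·23.28) = 8.685.
Matching ψ and ψ′ at x = 0 gives r = (k₁ − k₂)/(k₁ + k₂), so R = r² = 0.005457 and T = 1 − R = 0.9945.

R = 0.00546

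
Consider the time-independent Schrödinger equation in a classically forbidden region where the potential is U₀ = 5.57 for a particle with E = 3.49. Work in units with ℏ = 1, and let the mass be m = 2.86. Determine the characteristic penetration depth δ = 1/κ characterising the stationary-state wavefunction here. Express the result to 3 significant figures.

δ = 0.290

Since E < U₀ the TISE in this region is ψ'' = κ²ψ with κ = √(2m(U₀ − E))/ℏ.
κ = √(2 × 2.86 × 2.08) = 3.449. The penetration depth is δ = 1/κ = 0.290.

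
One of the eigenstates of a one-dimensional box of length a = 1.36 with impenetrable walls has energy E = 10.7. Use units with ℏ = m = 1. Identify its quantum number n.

From E_n = n²π²ℏ²/(2ma²) invert to n = √(2ma²E)/(πℏ).
n = (1.36/π) × √(2 × 1 × 10.7) = 2.003 → n = 2.

n = 2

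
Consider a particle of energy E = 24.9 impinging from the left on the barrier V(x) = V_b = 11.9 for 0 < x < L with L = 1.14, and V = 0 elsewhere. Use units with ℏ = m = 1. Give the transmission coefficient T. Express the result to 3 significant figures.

E > V_b: inside the barrier k₂ = √(2m(E − V_b))/ℏ = 5.099, k₂L = 5.813.
T = [1 + V_b² sin²(k₂L) / (4E(E − V_b))]⁻¹ = 1/1.022 = 0.978.

T = 0.978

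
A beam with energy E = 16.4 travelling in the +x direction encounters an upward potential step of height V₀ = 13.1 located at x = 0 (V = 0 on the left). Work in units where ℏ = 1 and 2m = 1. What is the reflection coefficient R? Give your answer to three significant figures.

The wavenumbers are k₁ = √(2mE)/ℏ = 4.050 on the left and k₂ = √(2m(E − V₀))/ℏ = 1.817 on the right.
Matching ψ and ψ′ at x = 0 gives r = (k₁ − k₂)/(k₁ + k₂), so R = r² = 0.1449 and T = 1 − R = 0.8551.

R = 0.145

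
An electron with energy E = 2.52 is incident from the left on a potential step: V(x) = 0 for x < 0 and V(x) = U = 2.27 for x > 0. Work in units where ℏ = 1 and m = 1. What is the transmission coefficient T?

On each side the TISE gives plane waves with k = √(2m(E − V))/ℏ: k₁ = √(2·1·2.52) = 2.245, k₂ = √(2·1·0.25) = 0.7071.
Continuity of ψ and ψ′ at the step yields the reflection amplitude r = (k₁ − k₂)/(k₁ + k₂) = 0.5209; thus R = |r|² = 0.2714, T = 0.7286.

T = 0.729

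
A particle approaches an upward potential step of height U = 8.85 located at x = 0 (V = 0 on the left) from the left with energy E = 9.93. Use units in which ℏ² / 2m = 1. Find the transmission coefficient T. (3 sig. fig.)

The wavenumbers are k₁ = √(2mE)/ℏ = 3.151 on the left and k₂ = √(2m(E − U))/ℏ = 1.039 on the right.
Matching ψ and ψ′ at x = 0 gives r = (k₁ − k₂)/(k₁ + k₂), so R = r² = 0.2540 and T = 1 − R = 0.7460.

T = 0.746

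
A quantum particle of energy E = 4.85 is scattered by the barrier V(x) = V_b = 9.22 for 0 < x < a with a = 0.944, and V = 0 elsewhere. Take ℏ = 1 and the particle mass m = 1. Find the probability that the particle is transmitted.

T = 0.0149

E < V_b: inside the barrier ψ ∝ e^{±κx} with κ = √(2m(V_b − E))/ℏ = 2.956.
κa = 2.791, sinh(κa) = 8.116.
The exact tunnelling result is T⁻¹ = 1 + V_b² sinh²(κa) / [4E(V_b − E)] = 67.05, so T = 0.0149.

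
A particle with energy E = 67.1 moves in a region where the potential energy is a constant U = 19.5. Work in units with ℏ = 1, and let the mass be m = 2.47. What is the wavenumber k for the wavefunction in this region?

k = 15.3

With E > U the solution is oscillatory, ψ ∝ e^{±ikx} with k = √(2m(E − U))/ℏ.
k = √(2 × 2.47 × 47.6) = 15.33.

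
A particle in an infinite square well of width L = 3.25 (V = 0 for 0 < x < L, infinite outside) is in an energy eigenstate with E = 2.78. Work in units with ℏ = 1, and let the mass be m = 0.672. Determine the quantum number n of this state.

n = 2

For an infinite well E_n = n²π²ℏ²/(2mL²), so n = (L/πℏ)√(2mE).
n = (3.25/π) × √(2 × 0.672 × 2.78) = 2.000 → n = 2.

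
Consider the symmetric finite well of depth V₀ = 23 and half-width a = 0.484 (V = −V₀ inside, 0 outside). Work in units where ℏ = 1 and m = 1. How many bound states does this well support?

N = 3

The dimensionless depth is z₀ = a√(2mV₀)/ℏ = 0.484 × √(46.00) = 3.283.
A new bound state (alternating even/odd) appears each time z₀ passes a multiple of π/2, so N = ⌊2z₀/π⌋ + 1 = ⌊2.090⌋ + 1 = 3.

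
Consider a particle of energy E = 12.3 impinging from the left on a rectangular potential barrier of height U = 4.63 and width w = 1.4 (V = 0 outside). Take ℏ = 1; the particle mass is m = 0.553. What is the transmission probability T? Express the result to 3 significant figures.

Above the barrier the interior wavenumber is k₂ = √(2m(E − U))/ℏ = 2.913, giving phase k₂w = 4.078.
T = [1 + U² sin²(k₂w) / (4E(E − U))]⁻¹ = 1/1.037 = 0.964.

T = 0.964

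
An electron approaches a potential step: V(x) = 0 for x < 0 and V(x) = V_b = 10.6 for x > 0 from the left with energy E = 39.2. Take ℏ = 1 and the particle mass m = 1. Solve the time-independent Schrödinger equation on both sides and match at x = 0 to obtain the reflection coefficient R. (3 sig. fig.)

R = 0.00619

On each side the TISE gives plane waves with k = √(2m(E − V))/ℏ: k₁ = √(2·1·39.2) = 8.854, k₂ = √(2·1·28.6) = 7.563.
Matching ψ and ψ′ at x = 0 gives r = (k₁ − k₂)/(k₁ + k₂), so R = r² = 0.006187 and T = 1 − R = 0.9938.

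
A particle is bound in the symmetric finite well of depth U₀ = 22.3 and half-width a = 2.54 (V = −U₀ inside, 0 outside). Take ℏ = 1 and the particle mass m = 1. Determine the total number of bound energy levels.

N = 11

The dimensionless depth is z₀ = a√(2mU₀)/ℏ = 2.54 × √(44.60) = 16.96.
A new bound state (alternating even/odd) appears each time z₀ passes a multiple of π/2, so N = ⌊2z₀/π⌋ + 1 = ⌊10.80⌋ + 1 = 11.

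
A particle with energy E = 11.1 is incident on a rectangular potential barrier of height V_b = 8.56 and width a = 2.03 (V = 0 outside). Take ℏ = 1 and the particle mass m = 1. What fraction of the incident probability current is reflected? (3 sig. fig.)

R = 0.389

Above the barrier the interior wavenumber is k₂ = √(2m(E − V_b))/ℏ = 2.254, giving phase k₂a = 4.575.
T = [1 + V_b² sin²(k₂a) / (4E(E − V_b))]⁻¹ = 1/1.638 = 0.611.
R = 1 − T = 0.389.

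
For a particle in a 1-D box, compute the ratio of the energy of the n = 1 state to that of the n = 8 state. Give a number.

0.015625

E_n = n²π²ℏ²/(2mL²) so the ratio is n₂²/n₁² = 1/64 = 0.015625.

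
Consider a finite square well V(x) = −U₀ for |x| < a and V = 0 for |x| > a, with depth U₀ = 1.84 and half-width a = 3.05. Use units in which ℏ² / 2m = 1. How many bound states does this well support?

N = 3

The dimensionless depth is z₀ = a√(2mU₀)/ℏ = 3.05 × √(1.840) = 4.137.
A new bound state (alternating even/odd) appears each time z₀ passes a multiple of π/2, so N = ⌊2z₀/π⌋ + 1 = ⌊2.634⌋ + 1 = 3.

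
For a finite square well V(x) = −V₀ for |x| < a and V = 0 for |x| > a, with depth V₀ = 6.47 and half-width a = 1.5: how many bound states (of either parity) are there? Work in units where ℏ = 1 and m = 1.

Define the well-strength parameter z₀ = (a/ℏ)√(2mV₀) = 1.5 × √(2·1·6.47) = 5.396.
A new bound state (alternating even/odd) appears each time z₀ passes a multiple of π/2, so N = ⌊2z₀/π⌋ + 1 = ⌊3.435⌋ + 1 = 4.

N = 4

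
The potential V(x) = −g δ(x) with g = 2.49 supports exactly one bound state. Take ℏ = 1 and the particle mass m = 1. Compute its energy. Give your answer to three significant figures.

The bound state is ψ(x) = √κ e^{−κ|x|}. The derivative jump ψ'(0⁺) − ψ'(0⁻) = −(2mg/ℏ²)ψ(0) fixes κ = mg/ℏ² = 2.490.
Then E = −ℏ²κ²/(2m) = −mg²/(2ℏ²) = -3.100.

E = -3.10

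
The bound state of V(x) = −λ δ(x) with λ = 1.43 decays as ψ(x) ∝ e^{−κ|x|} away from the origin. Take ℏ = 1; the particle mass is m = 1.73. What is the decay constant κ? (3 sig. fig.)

κ = 2.47

Integrating the TISE across x = 0 gives the cusp condition ψ'(0⁺) − ψ'(0⁻) = −(2mλ/ℏ²)ψ(0).
With ψ ∝ e^{−κ|x|} this yields −2κ = −2mλ/ℏ², so κ = mλ/ℏ² = 2.474.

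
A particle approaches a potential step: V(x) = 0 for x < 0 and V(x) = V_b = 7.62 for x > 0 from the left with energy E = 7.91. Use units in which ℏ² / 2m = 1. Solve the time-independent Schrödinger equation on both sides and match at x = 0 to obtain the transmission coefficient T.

On each side the TISE gives plane waves with k = √(2m(E − V))/ℏ: k₁ = √(2·½·7.91) = 2.812, k₂ = √(2·½·0.29) = 0.5385.
Continuity of ψ and ψ′ at the step yields the reflection amplitude r = (k₁ − k₂)/(k₁ + k₂) = 0.6786; thus R = |r|² = 0.4605, T = 0.5395.

T = 0.540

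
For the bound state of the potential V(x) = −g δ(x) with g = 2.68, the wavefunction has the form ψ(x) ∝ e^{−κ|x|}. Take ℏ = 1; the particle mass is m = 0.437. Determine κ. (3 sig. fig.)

Integrating the TISE across x = 0 gives the cusp condition ψ'(0⁺) − ψ'(0⁻) = −(2mg/ℏ²)ψ(0).
With ψ ∝ e^{−κ|x|} this yields −2κ = −2mg/ℏ², so κ = mg/ℏ² = 1.171.

κ = 1.17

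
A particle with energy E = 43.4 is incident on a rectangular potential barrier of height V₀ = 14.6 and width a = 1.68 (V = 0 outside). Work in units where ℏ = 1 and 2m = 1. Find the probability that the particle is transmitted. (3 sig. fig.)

T = 0.993

Above the barrier the interior wavenumber is k₂ = √(2m(E − V₀))/ℏ = 5.367, giving phase k₂a = 9.016.
T = [1 + V₀² sin²(k₂a) / (4E(E − V₀))]⁻¹ = 1/1.007 = 0.993.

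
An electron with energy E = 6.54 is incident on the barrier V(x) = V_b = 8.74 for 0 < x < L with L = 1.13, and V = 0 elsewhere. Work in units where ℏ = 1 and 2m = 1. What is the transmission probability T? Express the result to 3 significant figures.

E < V_b: inside the barrier ψ ∝ e^{±κx} with κ = √(2m(V_b − E))/ℏ = 1.483.
κL = 1.676, sinh(κL) = 2.579.
Matching ψ, ψ′ at both faces gives T = [1 + V_b² sinh²(κL) / (4E(V_b − E))]⁻¹ = 1/9.826 = 0.102.

T = 0.102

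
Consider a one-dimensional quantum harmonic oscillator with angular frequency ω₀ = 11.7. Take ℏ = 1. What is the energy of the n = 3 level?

Using E_n = (n + ½)ℏω₀: E_3 = 3.5 × 11.7 = 40.95.

E = 41.0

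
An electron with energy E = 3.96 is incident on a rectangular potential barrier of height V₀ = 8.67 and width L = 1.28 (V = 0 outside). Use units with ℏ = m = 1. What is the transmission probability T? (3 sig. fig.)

Since E < V₀ the interior solution is evanescent with decay constant κ = √(2m(V₀ − E))/ℏ = 3.069.
κL = 3.929, sinh(κL) = 25.41.
The exact tunnelling result is T⁻¹ = 1 + V₀² sinh²(κL) / [4E(V₀ − E)] = 651.4, so T = 0.00154.

T = 0.00154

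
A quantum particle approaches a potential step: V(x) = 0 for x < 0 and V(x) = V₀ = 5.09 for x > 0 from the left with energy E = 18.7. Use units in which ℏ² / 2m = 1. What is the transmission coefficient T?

T = 0.994

The wavenumbers are k₁ = √(2mE)/ℏ = 4.324 on the left and k₂ = √(2m(E − V₀))/ℏ = 3.689 on the right.
Continuity of ψ and ψ′ at the step yields the reflection amplitude r = (k₁ − k₂)/(k₁ + k₂) = 0.07926; thus R = |r|² = 0.006283, T = 0.9937.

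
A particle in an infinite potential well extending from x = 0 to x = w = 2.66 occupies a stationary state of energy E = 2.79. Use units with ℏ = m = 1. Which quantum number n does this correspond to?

From E_n = n²π²ℏ²/(2mw²) invert to n = √(2mw²E)/(πℏ).
n = (2.66/π) × √(2 × 1 × 2.79) = 2.000 → n = 2.

n = 2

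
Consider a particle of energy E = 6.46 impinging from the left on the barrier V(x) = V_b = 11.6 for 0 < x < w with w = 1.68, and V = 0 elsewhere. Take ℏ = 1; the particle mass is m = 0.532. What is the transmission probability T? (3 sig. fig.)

Since E < V_b the interior solution is evanescent with decay constant κ = √(2m(V_b − E))/ℏ = 2.339.
κw = 3.929, sinh(κw) = 25.41.
The exact tunnelling result is T⁻¹ = 1 + V_b² sinh²(κw) / [4E(V_b − E)] = 655.3, so T = 0.00153.

T = 0.00153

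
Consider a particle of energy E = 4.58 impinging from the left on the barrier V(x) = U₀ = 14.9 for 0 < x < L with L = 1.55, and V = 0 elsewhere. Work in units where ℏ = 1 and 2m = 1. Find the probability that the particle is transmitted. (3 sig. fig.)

E < U₀: inside the barrier ψ ∝ e^{±κx} with κ = √(2m(U₀ − E))/ℏ = 3.212.
κL = 4.979, sinh(κL) = 72.69.
Matching ψ, ψ′ at both faces gives T = [1 + U₀² sinh²(κL) / (4E(U₀ − E))]⁻¹ = 1/6205 = 0.000161.

T = 0.000161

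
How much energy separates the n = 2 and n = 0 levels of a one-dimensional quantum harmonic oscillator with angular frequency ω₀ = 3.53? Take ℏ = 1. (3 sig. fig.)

ΔE = 7.06

E_n = ℏω₀(n + ½), so ΔE = (2 − 0) ℏω₀ = 2 × 3.53 = 7.060.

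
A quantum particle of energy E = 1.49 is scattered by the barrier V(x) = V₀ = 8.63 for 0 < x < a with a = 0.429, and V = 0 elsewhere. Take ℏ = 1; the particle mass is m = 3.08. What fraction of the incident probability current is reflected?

R = 0.992

Since E < V₀ the interior solution is evanescent with decay constant κ = √(2m(V₀ − E))/ℏ = 6.632.
κa = 2.845, sinh(κa) = 8.573.
The exact tunnelling result is T⁻¹ = 1 + V₀² sinh²(κa) / [4E(V₀ − E)] = 129.6, so T = 0.00772.
R = 1 − T = 0.992.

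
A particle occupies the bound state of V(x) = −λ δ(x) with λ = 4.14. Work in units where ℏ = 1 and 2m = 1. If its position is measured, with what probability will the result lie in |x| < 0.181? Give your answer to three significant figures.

P = 0.527

The normalised bound state is ψ = √κ e^{−κ|x|} with κ = mλ/ℏ² = 2.070.
P(|x| < d) = ∫_{−d}^{d} κ e^{−2κ|x|} dx = 1 − e^{−2κd} = 1 − e^{−0.7493} = 0.5273.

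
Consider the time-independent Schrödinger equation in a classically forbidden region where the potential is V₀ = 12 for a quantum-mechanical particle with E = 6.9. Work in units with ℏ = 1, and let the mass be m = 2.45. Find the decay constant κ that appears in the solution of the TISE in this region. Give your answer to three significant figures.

κ = 5.00

Since E < V₀ the TISE in this region is ψ'' = κ²ψ with κ = √(2m(V₀ − E))/ℏ.
κ = √(2 × 2.45 × 5.1) = 4.999.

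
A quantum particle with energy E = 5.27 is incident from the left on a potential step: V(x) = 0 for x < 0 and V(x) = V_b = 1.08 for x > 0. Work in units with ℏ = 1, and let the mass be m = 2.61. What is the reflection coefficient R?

R = 0.00328

The wavenumbers are k₁ = √(2mE)/ℏ = 5.245 on the left and k₂ = √(2m(E − V_b))/ℏ = 4.677 on the right.
Continuity of ψ and ψ′ at the step yields the reflection amplitude r = (k₁ − k₂)/(k₁ + k₂) = 0.05727; thus R = |r|² = 0.003280, T = 0.9967.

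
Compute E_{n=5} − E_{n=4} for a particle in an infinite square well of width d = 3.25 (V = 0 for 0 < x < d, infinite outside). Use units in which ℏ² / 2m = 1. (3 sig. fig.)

ΔE = 8.41

E_n = n²π²ℏ²/(2md²), so ΔE = (5² − 4²) π²ℏ²/(2md²).
ΔE = 9 × π² / (2 × 0.5 × 3.25²) = 8.410.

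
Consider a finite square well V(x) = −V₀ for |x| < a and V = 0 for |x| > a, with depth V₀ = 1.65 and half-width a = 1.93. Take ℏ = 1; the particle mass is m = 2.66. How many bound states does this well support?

N = 4

The dimensionless depth is z₀ = a√(2mV₀)/ℏ = 1.93 × √(8.778) = 5.718.
The even/odd transcendental equations gain one root per π/2 in z₀, giving N = 1 + ⌊2z₀/π⌋ = 1 + ⌊3.640⌋ = 4.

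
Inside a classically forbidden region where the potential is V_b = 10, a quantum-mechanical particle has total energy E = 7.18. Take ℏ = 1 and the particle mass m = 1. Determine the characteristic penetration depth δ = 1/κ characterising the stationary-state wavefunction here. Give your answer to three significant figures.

δ = 0.421

Since E < V_b the TISE in this region is ψ'' = κ²ψ with κ = √(2m(V_b − E))/ℏ.
κ = √(2 × 1 × 2.82) = 2.375. The penetration depth is δ = 1/κ = 0.421.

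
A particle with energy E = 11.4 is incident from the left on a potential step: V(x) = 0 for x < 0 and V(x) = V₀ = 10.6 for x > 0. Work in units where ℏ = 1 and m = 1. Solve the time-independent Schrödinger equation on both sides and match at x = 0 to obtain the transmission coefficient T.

The wavenumbers are k₁ = √(2mE)/ℏ = 4.775 on the left and k₂ = √(2m(E − V₀))/ℏ = 1.265 on the right.
Continuity of ψ and ψ′ at the step yields the reflection amplitude r = (k₁ − k₂)/(k₁ + k₂) = 0.5811; thus R = |r|² = 0.3377, T = 0.6623.

T = 0.662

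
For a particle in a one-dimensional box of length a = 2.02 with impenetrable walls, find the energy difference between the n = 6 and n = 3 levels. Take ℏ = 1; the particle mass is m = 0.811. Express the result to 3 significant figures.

E_n = n²π²ℏ²/(2ma²), so ΔE = (6² − 3²) π²ℏ²/(2ma²).
ΔE = 27 × π² / (2 × 0.811 × 2.02²) = 40.26.

ΔE = 40.3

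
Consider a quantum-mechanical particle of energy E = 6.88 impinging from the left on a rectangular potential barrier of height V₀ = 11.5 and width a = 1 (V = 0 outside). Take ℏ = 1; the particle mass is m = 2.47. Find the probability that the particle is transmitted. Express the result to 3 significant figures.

T = 0.000273

Since E < V₀ the interior solution is evanescent with decay constant κ = √(2m(V₀ − E))/ℏ = 4.777.
κa = 4.777, sinh(κa) = 59.39.
Matching ψ, ψ′ at both faces gives T = [1 + V₀² sinh²(κa) / (4E(V₀ − E))]⁻¹ = 1/3670 = 0.000273.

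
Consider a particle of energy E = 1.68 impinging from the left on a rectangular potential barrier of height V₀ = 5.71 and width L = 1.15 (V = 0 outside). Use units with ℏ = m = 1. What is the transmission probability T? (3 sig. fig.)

Since E < V₀ the interior solution is evanescent with decay constant κ = √(2m(V₀ − E))/ℏ = 2.839.
κL = 3.265, sinh(κL) = 13.07.
The exact tunnelling result is T⁻¹ = 1 + V₀² sinh²(κL) / [4E(V₀ − E)] = 206.6, so T = 0.00484.

T = 0.00484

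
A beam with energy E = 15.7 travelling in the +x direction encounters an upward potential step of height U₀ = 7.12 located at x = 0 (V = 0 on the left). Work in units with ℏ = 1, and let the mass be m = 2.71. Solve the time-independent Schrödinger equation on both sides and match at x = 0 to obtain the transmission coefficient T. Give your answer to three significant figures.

T = 0.978

On each side the TISE gives plane waves with k = √(2m(E − V))/ℏ: k₁ = √(2·2.71·15.7) = 9.225, k₂ = √(2·2.71·8.58) = 6.819.
Matching ψ and ψ′ at x = 0 gives r = (k₁ − k₂)/(k₁ + k₂), so R = r² = 0.02248 and T = 1 − R = 0.9775.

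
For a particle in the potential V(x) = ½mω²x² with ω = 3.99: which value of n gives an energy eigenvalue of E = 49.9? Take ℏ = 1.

n = 12

E_n = ℏω(n + ½) ⇒ n = E/(ℏω) − ½ = 49.9/3.99 − 0.5 = 12.006 → n = 12.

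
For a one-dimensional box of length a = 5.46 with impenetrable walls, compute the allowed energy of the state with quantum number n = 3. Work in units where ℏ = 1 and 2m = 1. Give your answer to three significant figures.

E = 2.98

Requiring ψ(0) = ψ(a) = 0 quantises k = nπ/a, hence E_n = ℏ²k²/2m = n²π²ℏ²/(2ma²).
E_3 = 3² × π² / (2 × 0.5 × 5.46²) = 2.980.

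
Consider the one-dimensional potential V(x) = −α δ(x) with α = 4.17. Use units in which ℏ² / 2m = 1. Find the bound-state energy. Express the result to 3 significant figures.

The bound state is ψ(x) = √κ e^{−κ|x|}. The derivative jump ψ'(0⁺) − ψ'(0⁻) = −(2mα/ℏ²)ψ(0) fixes κ = mα/ℏ² = 2.085.
Then E = −ℏ²κ²/(2m) = −mα²/(2ℏ²) = -4.347.

E = -4.35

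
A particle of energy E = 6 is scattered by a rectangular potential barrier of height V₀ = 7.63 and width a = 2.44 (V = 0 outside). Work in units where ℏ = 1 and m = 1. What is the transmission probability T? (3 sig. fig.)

T = 0.000401

E < V₀: inside the barrier ψ ∝ e^{±κx} with κ = √(2m(V₀ − E))/ℏ = 1.806.
κa = 4.406, sinh(κa) = 40.95.
The exact tunnelling result is T⁻¹ = 1 + V₀² sinh²(κa) / [4E(V₀ − E)] = 2496, so T = 0.000401.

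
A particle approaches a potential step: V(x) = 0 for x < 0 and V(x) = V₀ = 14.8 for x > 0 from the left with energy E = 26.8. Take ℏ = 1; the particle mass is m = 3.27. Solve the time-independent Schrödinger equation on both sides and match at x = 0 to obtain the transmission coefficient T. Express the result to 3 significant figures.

On each side the TISE gives plane waves with k = √(2m(E − V))/ℏ: k₁ = √(2·3.27·26.8) = 13.24, k₂ = √(2·3.27·12) = 8.859.
Continuity of ψ and ψ′ at the step yields the reflection amplitude r = (k₁ − k₂)/(k₁ + k₂) = 0.1982; thus R = |r|² = 0.03929, T = 0.9607.

T = 0.961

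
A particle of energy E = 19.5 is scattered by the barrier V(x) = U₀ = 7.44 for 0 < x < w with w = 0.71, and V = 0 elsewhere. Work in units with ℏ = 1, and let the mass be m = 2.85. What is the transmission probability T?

T = 0.991

Above the barrier the interior wavenumber is k₂ = √(2m(E − U₀))/ℏ = 8.291, giving phase k₂w = 5.887.
Matching at both interfaces gives T⁻¹ = 1 + U₀² sin²(k₂w) / [4E(E − U₀)] = 1.009, hence T = 0.991.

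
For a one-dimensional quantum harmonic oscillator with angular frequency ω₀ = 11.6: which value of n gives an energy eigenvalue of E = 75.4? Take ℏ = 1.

E_n = ℏω₀(n + ½) ⇒ n = E/(ℏω₀) − ½ = 75.4/11.6 − 0.5 = 6.000 → n = 6.

n = 6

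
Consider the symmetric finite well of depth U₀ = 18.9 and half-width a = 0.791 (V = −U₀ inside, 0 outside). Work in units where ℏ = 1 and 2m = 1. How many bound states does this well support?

N = 3

Define the well-strength parameter z₀ = (a/ℏ)√(2mU₀) = 0.791 × √(2·0.5·18.9) = 3.439.
The even/odd transcendental equations gain one root per π/2 in z₀, giving N = 1 + ⌊2z₀/π⌋ = 1 + ⌊2.189⌋ = 3.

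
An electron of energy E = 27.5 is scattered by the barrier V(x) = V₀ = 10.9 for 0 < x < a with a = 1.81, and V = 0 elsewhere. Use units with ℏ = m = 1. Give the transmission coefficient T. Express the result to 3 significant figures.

T = 0.956

Above the barrier the interior wavenumber is k₂ = √(2m(E − V₀))/ℏ = 5.762, giving phase k₂a = 10.43.
Matching at both interfaces gives T⁻¹ = 1 + V₀² sin²(k₂a) / [4E(E − V₀)] = 1.046, hence T = 0.956.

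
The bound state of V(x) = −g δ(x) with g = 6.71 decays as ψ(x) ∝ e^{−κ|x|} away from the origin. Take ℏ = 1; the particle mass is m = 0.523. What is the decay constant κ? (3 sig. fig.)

κ = 3.51

Integrating the TISE across x = 0 gives the cusp condition ψ'(0⁺) − ψ'(0⁻) = −(2mg/ℏ²)ψ(0).
With ψ ∝ e^{−κ|x|} this yields −2κ = −2mg/ℏ², so κ = mg/ℏ² = 3.509.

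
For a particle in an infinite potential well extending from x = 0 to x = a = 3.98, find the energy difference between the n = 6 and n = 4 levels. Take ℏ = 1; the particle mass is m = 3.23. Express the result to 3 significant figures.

ΔE = 1.93

E_n = n²π²ℏ²/(2ma²), so ΔE = (6² − 4²) π²ℏ²/(2ma²).
ΔE = 20 × π² / (2 × 3.23 × 3.98²) = 1.929.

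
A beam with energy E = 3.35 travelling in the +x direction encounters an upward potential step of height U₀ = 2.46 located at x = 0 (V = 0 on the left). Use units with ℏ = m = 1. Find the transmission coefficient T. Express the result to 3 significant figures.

The wavenumbers are k₁ = √(2mE)/ℏ = 2.588 on the left and k₂ = √(2m(E − U₀))/ℏ = 1.334 on the right.
Continuity of ψ and ψ′ at the step yields the reflection amplitude r = (k₁ − k₂)/(k₁ + k₂) = 0.3198; thus R = |r|² = 0.1022, T = 0.8978.

T = 0.898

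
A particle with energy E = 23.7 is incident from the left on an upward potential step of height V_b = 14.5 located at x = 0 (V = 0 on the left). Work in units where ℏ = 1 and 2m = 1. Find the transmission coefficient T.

The wavenumbers are k₁ = √(2mE)/ℏ = 4.868 on the left and k₂ = √(2m(E − V_b))/ℏ = 3.033 on the right.
Matching ψ and ψ′ at x = 0 gives r = (k₁ − k₂)/(k₁ + k₂), so R = r² = 0.05394 and T = 1 − R = 0.9461.

T = 0.946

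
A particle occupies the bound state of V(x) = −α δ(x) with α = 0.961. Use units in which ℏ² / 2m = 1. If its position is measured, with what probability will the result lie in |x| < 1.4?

The normalised bound state is ψ = √κ e^{−κ|x|} with κ = mα/ℏ² = 0.4805.
P(|x| < d) = ∫_{−d}^{d} κ e^{−2κ|x|} dx = 1 − e^{−2κd} = 1 − e^{−1.345} = 0.7396.

P = 0.740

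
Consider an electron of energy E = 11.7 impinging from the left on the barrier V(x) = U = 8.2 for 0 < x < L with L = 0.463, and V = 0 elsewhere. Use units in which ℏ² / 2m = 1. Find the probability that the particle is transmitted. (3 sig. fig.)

E > U: inside the barrier k₂ = √(2m(E − U))/ℏ = 1.871, k₂L = 0.8662.
Matching at both interfaces gives T⁻¹ = 1 + U² sin²(k₂L) / [4E(E − U)] = 1.238, hence T = 0.808.

T = 0.808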